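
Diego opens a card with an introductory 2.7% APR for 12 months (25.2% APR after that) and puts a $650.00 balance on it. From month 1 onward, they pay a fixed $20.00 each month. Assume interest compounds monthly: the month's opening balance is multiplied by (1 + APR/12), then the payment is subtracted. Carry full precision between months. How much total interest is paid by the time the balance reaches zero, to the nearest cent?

$158.43

Promo months 1–12 at r₀ = 2.7%/12 = 0.00225; months 13+ at r₁ = 25.2%/12 = 0.021.
After month 12: iterate B ← B·(1+r₀) − $20.00 for 12 months → $424.78.
Then at r₁ with $20.00/mo: n₂ = −ln(1 − r₁·B/P)/ln(1+r₁) ≈ 28.42 → 29 more payments.
Total paid = 40·$20.00 + $8.43 = $808.43; interest = $808.43 − $650.00 = $158.43.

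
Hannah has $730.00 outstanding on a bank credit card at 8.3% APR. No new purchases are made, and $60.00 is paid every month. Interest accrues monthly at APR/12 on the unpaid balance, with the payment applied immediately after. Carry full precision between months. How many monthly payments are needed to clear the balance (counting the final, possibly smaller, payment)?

13 months

Monthly rate r = 8.3%/12 = 0.691667% = 0.00691667.
Recurrence: B ← B·(1+r) − $60.00.
Month 1: interest $5.05; balance after payment $675.05.
Month 2: interest $4.67; balance after payment $619.72.
Closed form: n = −ln(1 − rB₀/P)/ln(1+r) = −ln(0.91585)/ln(1.00692) ≈ 12.753, so the balance reaches zero during payment 13.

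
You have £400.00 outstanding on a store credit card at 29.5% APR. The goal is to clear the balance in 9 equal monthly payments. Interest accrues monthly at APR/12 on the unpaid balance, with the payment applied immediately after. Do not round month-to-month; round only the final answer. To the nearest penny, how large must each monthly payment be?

£50.08

Monthly rate r = 29.5%/12 = 2.45833% = 0.0245833.
Level-payment amortization: P = B₀·r / (1 − (1+r)^(−n)) = 400.00·0.0245833 / (1 − 1.02458^(−9)).
Denominator 1 − (1+r)^(−9) = 0.196336181.
P = 9.83333 / 0.196336181 ≈ 50.08.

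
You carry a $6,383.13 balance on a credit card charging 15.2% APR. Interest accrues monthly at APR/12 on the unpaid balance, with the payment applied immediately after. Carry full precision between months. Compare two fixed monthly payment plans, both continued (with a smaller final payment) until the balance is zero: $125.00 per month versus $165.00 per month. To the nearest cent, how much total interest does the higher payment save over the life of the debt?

$1,508.66

Monthly rate r = 15.2%/12 = 1.26667% = 0.0126667.
At $125.00/mo: n = ⌈−ln(1 − rB₀/P)/ln(1+r)⌉ = 83 payments (last $86.02); total interest = total paid − $6,383.13 = $3,952.89.
At $165.00/mo: 54 payments (last $82.36); total interest $2,444.23.
Interest saved = $3,952.89 − $2,444.23 = $1,508.66.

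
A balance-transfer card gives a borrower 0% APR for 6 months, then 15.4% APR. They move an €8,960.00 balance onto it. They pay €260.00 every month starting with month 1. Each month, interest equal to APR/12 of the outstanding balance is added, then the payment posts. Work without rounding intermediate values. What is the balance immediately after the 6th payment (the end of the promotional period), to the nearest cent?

€7,400.00

Promo months 1–6 at r₀ = 0%/12 = 0; months 7+ at r₁ = 15.4%/12 = 0.0128333.
After month 6 (no interest yet): B = €8,960.00 − 6·€260.00 = €7,400.00.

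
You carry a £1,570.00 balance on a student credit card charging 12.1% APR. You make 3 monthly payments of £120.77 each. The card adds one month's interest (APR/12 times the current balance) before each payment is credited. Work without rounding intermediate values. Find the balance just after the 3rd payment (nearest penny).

£1,252.00

Monthly rate r = 12.1%/12 = 1.00833% = 0.0100833.
Each month: B ← B·(1+r) − £120.77.
Month 1: interest £15.83; balance after payment £1,465.06.
Month 2: interest £14.77; balance after payment £1,359.06.
Month 3: interest £13.70; balance after payment £1,252.00.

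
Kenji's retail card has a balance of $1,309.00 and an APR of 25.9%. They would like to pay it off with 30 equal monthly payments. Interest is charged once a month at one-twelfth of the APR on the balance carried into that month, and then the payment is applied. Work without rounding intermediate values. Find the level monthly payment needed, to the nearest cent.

$59.73

Monthly rate r = 25.9%/12 = 2.15833% = 0.0215833.
Level-payment amortization: P = B₀·r / (1 − (1+r)^(−n)) = 1309.00·0.0215833 / (1 − 1.02158^(−30)).
Denominator 1 − (1+r)^(−30) = 0.473029832.
P = 28.2526 / 0.473029832 ≈ 59.73.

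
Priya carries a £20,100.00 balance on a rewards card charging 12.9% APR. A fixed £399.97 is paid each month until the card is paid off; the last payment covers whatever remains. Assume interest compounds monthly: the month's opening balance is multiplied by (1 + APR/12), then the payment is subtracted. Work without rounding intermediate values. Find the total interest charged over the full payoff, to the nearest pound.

Monthly rate r = 12.9%/12 = 1.075% = 0.01075.
Payoff takes n = ⌈−ln(1 − rB₀/P)/ln(1+r)⌉ = ⌈72.669⌉ = 73 payments; the last is £268.12.
Total paid = 72·£399.97 + £268.12 = £29,065.96.
Total interest = total paid − principal = £29,065.96 − £20,100.00 = £8,965.96.

£8,966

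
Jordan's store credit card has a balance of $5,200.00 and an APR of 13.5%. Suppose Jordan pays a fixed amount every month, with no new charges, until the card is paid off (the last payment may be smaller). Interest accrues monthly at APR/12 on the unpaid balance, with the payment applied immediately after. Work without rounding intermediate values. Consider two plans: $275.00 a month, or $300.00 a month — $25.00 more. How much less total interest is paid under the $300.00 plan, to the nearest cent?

Monthly rate r = 13.5%/12 = 1.125% = 0.01125.
At $275.00/mo: n = ⌈−ln(1 − rB₀/P)/ln(1+r)⌉ = 22 payments (last $104.82); total interest = total paid − $5,200.00 = $679.82.
At $300.00/mo: 20 payments (last $117.22); total interest $617.22.
Interest saved = $679.82 − $617.22 = $62.60.

$62.60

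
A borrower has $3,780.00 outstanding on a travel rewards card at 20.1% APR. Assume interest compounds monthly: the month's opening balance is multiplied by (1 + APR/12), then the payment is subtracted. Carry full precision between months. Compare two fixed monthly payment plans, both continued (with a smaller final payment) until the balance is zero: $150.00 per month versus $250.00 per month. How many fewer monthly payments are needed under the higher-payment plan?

16 fewer payments

Monthly rate r = 20.1%/12 = 1.675% = 0.01675.
At $150.00/mo: n = ⌈−ln(1 − rB₀/P)/ln(1+r)⌉ = 34 payments (last $1.66); total interest = total paid − $3,780.00 = $1,171.66.
At $250.00/mo: 18 payments (last $145.69); total interest $615.69.
Payments saved = 34 − 18 = 16.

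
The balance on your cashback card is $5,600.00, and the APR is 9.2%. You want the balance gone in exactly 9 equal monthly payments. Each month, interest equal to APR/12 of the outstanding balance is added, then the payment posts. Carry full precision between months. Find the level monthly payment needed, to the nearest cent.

$646.32

Monthly rate r = 9.2%/12 = 0.766667% = 0.00766667.
Level-payment amortization: P = B₀·r / (1 − (1+r)^(−n)) = 5600.00·0.00766667 / (1 − 1.00767^(−9)).
Denominator 1 − (1+r)^(−9) = 0.0664276772.
P = 42.9333 / 0.0664276772 ≈ 646.32.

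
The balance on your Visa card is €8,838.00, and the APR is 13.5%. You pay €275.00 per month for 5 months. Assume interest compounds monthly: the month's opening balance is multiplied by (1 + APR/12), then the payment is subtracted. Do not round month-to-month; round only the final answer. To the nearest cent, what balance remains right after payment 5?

Monthly rate r = 13.5%/12 = 1.125% = 0.01125.
Each month: B ← B·(1+r) − €275.00.
Month 1: interest €99.43; balance after payment €8,662.43.
Month 2: interest €97.45; balance after payment €8,484.88.
Month 3: interest €95.45; balance after payment €8,305.33.
Month 4: interest €93.44; balance after payment €8,123.77.
Month 5: interest €91.39; balance after payment €7,940.16.

€7,940.16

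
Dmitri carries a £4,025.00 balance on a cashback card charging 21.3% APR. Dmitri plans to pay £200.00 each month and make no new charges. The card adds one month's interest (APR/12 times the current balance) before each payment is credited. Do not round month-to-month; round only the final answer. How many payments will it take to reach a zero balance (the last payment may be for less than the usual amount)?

Monthly rate r = 21.3%/12 = 1.775% = 0.01775.
Recurrence: B ← B·(1+r) − £200.00.
Month 1: interest £71.44; balance after payment £3,896.44.
Month 2: interest £69.16; balance after payment £3,765.61.
Closed form: n = −ln(1 − rB₀/P)/ln(1+r) = −ln(0.64278)/ln(1.01775) ≈ 25.119, so the balance reaches zero during payment 26.

26 payments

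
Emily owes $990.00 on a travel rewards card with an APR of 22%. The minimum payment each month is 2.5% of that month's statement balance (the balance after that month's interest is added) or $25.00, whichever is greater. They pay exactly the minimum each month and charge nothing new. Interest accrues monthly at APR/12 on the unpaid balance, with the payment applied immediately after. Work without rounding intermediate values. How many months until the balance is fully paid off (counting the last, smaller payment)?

Monthly rate r = 22%/12 = 1.83333% = 0.0183333.
While 2.5% of the post-interest balance exceeds $25.00, each month B ← (B·(1+r))·(1 − 0.025), i.e. B shrinks by the factor (1+r)·0.975 = 0.99287.
This holds for months 1–2. Entering month 3 the balance is $975.94; 2.5% of the post-interest balance is now below $25.00, so the flat $25.00 minimum applies from here.
From month 3 a fixed $25.00 at rate r clears $975.94 in 70 more payments. Total: 2 + 70 = 72 months.

72 months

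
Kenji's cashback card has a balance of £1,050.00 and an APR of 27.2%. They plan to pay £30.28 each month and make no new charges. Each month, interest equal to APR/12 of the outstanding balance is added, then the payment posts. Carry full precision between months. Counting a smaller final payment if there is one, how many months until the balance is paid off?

69 payments

Monthly rate r = 27.2%/12 = 2.26667% = 0.0226667.
Recurrence: B ← B·(1+r) − £30.28.
Month 1: interest £23.80; balance after payment £1,043.52.
Month 2: interest £23.65; balance after payment £1,036.89.
Closed form: n = −ln(1 − rB₀/P)/ln(1+r) = −ln(0.214)/ln(1.02267) ≈ 68.787, so the balance reaches zero during payment 69.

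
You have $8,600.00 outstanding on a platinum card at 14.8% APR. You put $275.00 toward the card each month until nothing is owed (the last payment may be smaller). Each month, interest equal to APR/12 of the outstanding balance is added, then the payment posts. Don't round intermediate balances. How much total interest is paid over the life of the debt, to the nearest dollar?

Monthly rate r = 14.8%/12 = 1.23333% = 0.0123333.
Payoff takes n = ⌈−ln(1 − rB₀/P)/ln(1+r)⌉ = ⌈39.751⌉ = 40 payments; the last is $206.91.
Total paid = 39·$275.00 + $206.91 = $10,931.91.
Total interest = total paid − principal = $10,931.91 − $8,600.00 = $2,331.91.

$2,332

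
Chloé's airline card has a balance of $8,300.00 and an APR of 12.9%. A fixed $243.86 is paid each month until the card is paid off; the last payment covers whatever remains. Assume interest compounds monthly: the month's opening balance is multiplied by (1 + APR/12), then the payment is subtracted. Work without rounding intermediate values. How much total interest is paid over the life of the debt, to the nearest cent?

Monthly rate r = 12.9%/12 = 1.075% = 0.01075.
Payoff takes n = ⌈−ln(1 − rB₀/P)/ln(1+r)⌉ = ⌈42.602⌉ = 43 payments; the last is $147.10.
Total paid = 42·$243.86 + $147.10 = $10,389.22.
Total interest = total paid − principal = $10,389.22 − $8,300.00 = $2,089.22.

$2,089.22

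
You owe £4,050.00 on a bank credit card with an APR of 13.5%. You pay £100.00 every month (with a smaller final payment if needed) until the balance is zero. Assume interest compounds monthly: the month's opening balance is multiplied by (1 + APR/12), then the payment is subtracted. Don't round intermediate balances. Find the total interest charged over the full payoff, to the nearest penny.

£1,385.96

Monthly rate r = 13.5%/12 = 1.125% = 0.01125.
Payoff takes n = ⌈−ln(1 − rB₀/P)/ln(1+r)⌉ = ⌈54.358⌉ = 55 payments; the last is £35.96.
Total paid = 54·£100.00 + £35.96 = £5,435.96.
Total interest = total paid − principal = £5,435.96 − £4,050.00 = £1,385.96.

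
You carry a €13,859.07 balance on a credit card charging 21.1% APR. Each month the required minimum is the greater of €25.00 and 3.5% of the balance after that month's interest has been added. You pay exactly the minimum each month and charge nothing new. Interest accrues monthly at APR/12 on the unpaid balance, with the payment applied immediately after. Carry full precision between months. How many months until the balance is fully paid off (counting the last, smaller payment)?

203 months

Monthly rate r = 21.1%/12 = 1.75833% = 0.0175833.
While 3.5% of the post-interest balance exceeds €25.00, each month B ← (B·(1+r))·(1 − 0.035), i.e. B shrinks by the factor (1+r)·0.965 = 0.98197.
This holds for months 1–164. Entering month 165 the balance is €700.96; 3.5% of the post-interest balance is now below €25.00, so the flat €25.00 minimum applies from here.
From month 165 a fixed €25.00 at rate r clears €700.96 in 39 more payments. Total: 164 + 39 = 203 months.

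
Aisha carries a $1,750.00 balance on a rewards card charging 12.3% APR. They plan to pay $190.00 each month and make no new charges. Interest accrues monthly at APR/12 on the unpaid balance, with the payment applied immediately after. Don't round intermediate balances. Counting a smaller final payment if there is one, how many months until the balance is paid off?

Monthly rate r = 12.3%/12 = 1.025% = 0.01025.
Recurrence: B ← B·(1+r) − $190.00.
Month 1: interest $17.94; balance after payment $1,577.94.
Month 2: interest $16.17; balance after payment $1,404.11.
Closed form: n = −ln(1 − rB₀/P)/ln(1+r) = −ln(0.90559)/ln(1.01025) ≈ 9.724, so the balance reaches zero during payment 10.

10 months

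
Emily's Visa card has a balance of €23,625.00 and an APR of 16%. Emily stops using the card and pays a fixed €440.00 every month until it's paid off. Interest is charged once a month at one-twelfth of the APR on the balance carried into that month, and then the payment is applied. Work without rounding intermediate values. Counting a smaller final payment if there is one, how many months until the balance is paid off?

Monthly rate r = 16%/12 = 1.33333% = 0.0133333.
Recurrence: B ← B·(1+r) − €440.00.
Month 1: interest €315.00; balance after payment €23,500.00.
Month 2: interest €313.33; balance after payment €23,373.33.
Closed form: n = −ln(1 − rB₀/P)/ln(1+r) = −ln(0.28409)/ln(1.01333) ≈ 95.012, so the balance reaches zero during payment 96.

96 months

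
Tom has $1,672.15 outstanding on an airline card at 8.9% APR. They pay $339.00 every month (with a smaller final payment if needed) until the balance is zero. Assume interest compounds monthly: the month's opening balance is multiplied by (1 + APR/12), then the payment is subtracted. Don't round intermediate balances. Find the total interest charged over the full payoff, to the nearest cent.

$37.72

Monthly rate r = 8.9%/12 = 0.741667% = 0.00741667.
Payoff takes n = ⌈−ln(1 − rB₀/P)/ln(1+r)⌉ = ⌈5.044⌉ = 6 payments; the last is $14.87.
Total paid = 5·$339.00 + $14.87 = $1,709.87.
Total interest = total paid − principal = $1,709.87 − $1,672.15 = $37.72.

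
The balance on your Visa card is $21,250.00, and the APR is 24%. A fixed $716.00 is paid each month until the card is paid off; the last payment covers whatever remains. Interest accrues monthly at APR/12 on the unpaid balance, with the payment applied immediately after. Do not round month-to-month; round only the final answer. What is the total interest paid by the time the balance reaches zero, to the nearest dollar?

$11,306

Monthly rate r = 24%/12 = 2% = 0.02.
Payoff takes n = ⌈−ln(1 − rB₀/P)/ln(1+r)⌉ = ⌈45.467⌉ = 46 payments; the last is $335.81.
Total paid = 45·$716.00 + $335.81 = $32,555.81.
Total interest = total paid − principal = $32,555.81 − $21,250.00 = $11,305.81.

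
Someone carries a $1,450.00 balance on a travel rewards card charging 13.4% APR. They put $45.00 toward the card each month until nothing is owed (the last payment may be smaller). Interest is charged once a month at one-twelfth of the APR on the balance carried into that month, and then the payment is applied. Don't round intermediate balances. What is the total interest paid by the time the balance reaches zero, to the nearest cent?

Monthly rate r = 13.4%/12 = 1.11667% = 0.0111667.
Payoff takes n = ⌈−ln(1 − rB₀/P)/ln(1+r)⌉ = ⌈40.163⌉ = 41 payments; the last is $7.35.
Total paid = 40·$45.00 + $7.35 = $1,807.35.
Total interest = total paid − principal = $1,807.35 − $1,450.00 = $357.35.

$357.35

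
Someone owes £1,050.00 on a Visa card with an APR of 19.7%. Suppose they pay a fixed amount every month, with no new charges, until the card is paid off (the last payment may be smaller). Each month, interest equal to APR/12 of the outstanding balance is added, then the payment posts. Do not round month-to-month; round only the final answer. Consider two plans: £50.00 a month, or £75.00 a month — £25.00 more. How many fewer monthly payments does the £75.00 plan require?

Monthly rate r = 19.7%/12 = 1.64167% = 0.0164167.
At £50.00/mo: n = ⌈−ln(1 − rB₀/P)/ln(1+r)⌉ = 26 payments (last £48.08); total interest = total paid − £1,050.00 = £248.08.
At £75.00/mo: 17 payments (last £2.85); total interest £152.85.
Payments saved = 26 − 17 = 9.

9 fewer payments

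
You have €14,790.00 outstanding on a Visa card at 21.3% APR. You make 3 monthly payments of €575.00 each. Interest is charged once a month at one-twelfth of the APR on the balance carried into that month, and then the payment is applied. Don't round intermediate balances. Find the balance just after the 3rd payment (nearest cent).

Monthly rate r = 21.3%/12 = 1.775% = 0.01775.
Each month: B ← B·(1+r) − €575.00.
Month 1: interest €262.52; balance after payment €14,477.52.
Month 2: interest €256.98; balance after payment €14,159.50.
Month 3: interest €251.33; balance after payment €13,835.83.

€13,835.83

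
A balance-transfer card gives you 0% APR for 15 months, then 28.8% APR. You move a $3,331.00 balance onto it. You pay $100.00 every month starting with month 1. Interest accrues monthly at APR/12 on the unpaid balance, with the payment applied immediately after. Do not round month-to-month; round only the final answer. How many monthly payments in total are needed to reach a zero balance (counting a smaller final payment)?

40 months

Promo months 1–15 at r₀ = 0%/12 = 0; months 16+ at r₁ = 28.8%/12 = 0.024.
After month 15 (no interest yet): B = $3,331.00 − 15·$100.00 = $1,831.00.
Then at r₁ with $100.00/mo: n₂ = −ln(1 − r₁·B/P)/ln(1+r₁) ≈ 24.41 → 25 more payments.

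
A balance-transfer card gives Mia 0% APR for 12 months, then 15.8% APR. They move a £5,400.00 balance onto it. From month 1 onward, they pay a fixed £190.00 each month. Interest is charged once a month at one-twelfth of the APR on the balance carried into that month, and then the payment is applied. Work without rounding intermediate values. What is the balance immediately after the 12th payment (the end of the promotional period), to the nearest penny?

Promo months 1–12 at r₀ = 0%/12 = 0; months 13+ at r₁ = 15.8%/12 = 0.0131667.
After month 12 (no interest yet): B = £5,400.00 − 12·£190.00 = £3,120.00.

£3,120.00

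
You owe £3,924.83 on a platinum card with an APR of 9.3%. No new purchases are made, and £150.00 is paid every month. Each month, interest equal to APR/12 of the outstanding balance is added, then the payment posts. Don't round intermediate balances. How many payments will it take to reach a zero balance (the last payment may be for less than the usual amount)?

Monthly rate r = 9.3%/12 = 0.775% = 0.00775.
Recurrence: B ← B·(1+r) − £150.00.
Month 1: interest £30.42; balance after payment £3,805.25.
Month 2: interest £29.49; balance after payment £3,684.74.
Closed form: n = −ln(1 − rB₀/P)/ln(1+r) = −ln(0.79722)/ln(1.00775) ≈ 29.356, so the balance reaches zero during payment 30.

30 months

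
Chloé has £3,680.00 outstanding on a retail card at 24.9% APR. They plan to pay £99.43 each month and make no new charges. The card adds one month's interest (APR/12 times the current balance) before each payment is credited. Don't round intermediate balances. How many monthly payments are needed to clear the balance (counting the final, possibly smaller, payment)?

72 months

Monthly rate r = 24.9%/12 = 2.075% = 0.02075.
Recurrence: B ← B·(1+r) − £99.43.
Month 1: interest £76.36; balance after payment £3,656.93.
Month 2: interest £75.88; balance after payment £3,633.38.
Closed form: n = −ln(1 − rB₀/P)/ln(1+r) = −ln(0.23202)/ln(1.02075) ≈ 71.134, so the balance reaches zero during payment 72.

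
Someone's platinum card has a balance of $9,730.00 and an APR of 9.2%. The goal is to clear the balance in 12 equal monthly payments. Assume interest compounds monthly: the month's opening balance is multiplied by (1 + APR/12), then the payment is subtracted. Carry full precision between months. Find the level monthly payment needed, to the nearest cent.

Monthly rate r = 9.2%/12 = 0.766667% = 0.00766667.
Level-payment amortization: P = B₀·r / (1 − (1+r)^(−n)) = 9730.00·0.00766667 / (1 − 1.00767^(−12)).
Denominator 1 − (1+r)^(−12) = 0.0875747599.
P = 74.5967 / 0.0875747599 ≈ 851.81.

$851.81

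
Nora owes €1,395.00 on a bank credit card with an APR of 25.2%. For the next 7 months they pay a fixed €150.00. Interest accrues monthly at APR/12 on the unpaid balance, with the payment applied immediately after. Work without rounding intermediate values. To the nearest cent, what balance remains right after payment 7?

€494.93

Monthly rate r = 25.2%/12 = 2.1% = 0.021.
Each month: B ← B·(1+r) − €150.00.
Month 1: interest €29.29; balance after payment €1,274.30.
Month 2: interest €26.76; balance after payment €1,151.06.
Month 3: interest €24.17; balance after payment €1,025.23.
Month 4: interest €21.53; balance after payment €896.76.
Month 5: interest €18.83; balance after payment €765.59.
Month 6: interest €16.08; balance after payment €631.67.
Month 7: interest €13.26; balance after payment €494.93.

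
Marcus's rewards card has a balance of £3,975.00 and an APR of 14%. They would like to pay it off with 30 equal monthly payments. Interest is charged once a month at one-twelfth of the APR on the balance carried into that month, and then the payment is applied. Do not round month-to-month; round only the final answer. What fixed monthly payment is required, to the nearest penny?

Monthly rate r = 14%/12 = 1.16667% = 0.0116667.
Level-payment amortization: P = B₀·r / (1 − (1+r)^(−n)) = 3975.00·0.0116667 / (1 − 1.01167^(−30)).
Denominator 1 − (1+r)^(−30) = 0.293882818.
P = 46.375 / 0.293882818 ≈ 157.80.

£157.80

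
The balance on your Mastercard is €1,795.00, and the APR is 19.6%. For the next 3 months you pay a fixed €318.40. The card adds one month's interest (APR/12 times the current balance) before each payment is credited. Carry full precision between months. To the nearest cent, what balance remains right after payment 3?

Monthly rate r = 19.6%/12 = 1.63333% = 0.0163333.
Each month: B ← B·(1+r) − €318.40.
Month 1: interest €29.32; balance after payment €1,505.92.
Month 2: interest €24.60; balance after payment €1,212.11.
Month 3: interest €19.80; balance after payment €913.51.

€913.51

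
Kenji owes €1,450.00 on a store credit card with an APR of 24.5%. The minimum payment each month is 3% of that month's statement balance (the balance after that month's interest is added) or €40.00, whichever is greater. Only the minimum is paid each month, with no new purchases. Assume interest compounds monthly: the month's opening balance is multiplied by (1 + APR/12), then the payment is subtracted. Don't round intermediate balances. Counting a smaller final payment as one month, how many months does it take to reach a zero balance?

65 months

Monthly rate r = 24.5%/12 = 2.04167% = 0.0204167.
While 3% of the post-interest balance exceeds €40.00, each month B ← (B·(1+r))·(1 − 0.03), i.e. B shrinks by the factor (1+r)·0.97 = 0.9898.
This holds for months 1–11. Entering month 12 the balance is €1,295.42; 3% of the post-interest balance is now below €40.00, so the flat €40.00 minimum applies from here.
From month 12 a fixed €40.00 at rate r clears €1,295.42 in 54 more payments. Total: 11 + 54 = 65 months.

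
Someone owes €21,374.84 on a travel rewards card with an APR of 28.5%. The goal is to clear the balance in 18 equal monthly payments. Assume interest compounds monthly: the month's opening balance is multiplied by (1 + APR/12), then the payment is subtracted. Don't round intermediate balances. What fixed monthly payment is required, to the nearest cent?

€1,473.18

Monthly rate r = 28.5%/12 = 2.375% = 0.02375.
Level-payment amortization: P = B₀·r / (1 − (1+r)^(−n)) = 21374.84·0.02375 / (1 − 1.02375^(−18)).
Denominator 1 − (1+r)^(−18) = 0.344595326.
P = 507.652 / 0.344595326 ≈ 1473.18.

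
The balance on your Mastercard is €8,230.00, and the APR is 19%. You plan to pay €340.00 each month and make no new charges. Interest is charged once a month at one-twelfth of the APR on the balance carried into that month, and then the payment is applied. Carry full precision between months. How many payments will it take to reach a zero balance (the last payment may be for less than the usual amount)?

Monthly rate r = 19%/12 = 1.58333% = 0.0158333.
Recurrence: B ← B·(1+r) − €340.00.
Month 1: interest €130.31; balance after payment €8,020.31.
Month 2: interest €126.99; balance after payment €7,807.30.
Closed form: n = −ln(1 − rB₀/P)/ln(1+r) = −ln(0.61674)/ln(1.01583) ≈ 30.766, so the balance reaches zero during payment 31.

31 months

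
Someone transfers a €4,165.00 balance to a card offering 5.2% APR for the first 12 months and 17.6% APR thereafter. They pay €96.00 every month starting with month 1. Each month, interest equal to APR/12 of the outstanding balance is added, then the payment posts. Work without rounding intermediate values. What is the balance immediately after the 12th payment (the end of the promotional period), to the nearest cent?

€3,206.96

Promo months 1–12 at r₀ = 5.2%/12 = 0.00433333; months 13+ at r₁ = 17.6%/12 = 0.0146667.
After month 12: iterate B ← B·(1+r₀) − €96.00 for 12 months → €3,206.96.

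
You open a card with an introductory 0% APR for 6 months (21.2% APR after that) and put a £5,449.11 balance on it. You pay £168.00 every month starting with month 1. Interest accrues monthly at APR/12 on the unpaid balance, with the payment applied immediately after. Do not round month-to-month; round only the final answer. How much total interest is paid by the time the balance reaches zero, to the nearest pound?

£1,596

Promo months 1–6 at r₀ = 0%/12 = 0; months 7+ at r₁ = 21.2%/12 = 0.0176667.
After month 6 (no interest yet): B = £5,449.11 − 6·£168.00 = £4,441.11.
Then at r₁ with £168.00/mo: n₂ = −ln(1 − r₁·B/P)/ln(1+r₁) ≈ 35.93 → 36 more payments.
Total paid = 41·£168.00 + £156.84 = £7,044.84; interest = £7,044.84 − £5,449.11 = £1,595.73.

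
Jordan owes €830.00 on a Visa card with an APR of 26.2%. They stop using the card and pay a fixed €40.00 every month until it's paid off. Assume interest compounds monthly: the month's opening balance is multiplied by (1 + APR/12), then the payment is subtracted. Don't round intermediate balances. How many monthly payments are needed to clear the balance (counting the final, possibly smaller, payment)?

28 payments

Monthly rate r = 26.2%/12 = 2.18333% = 0.0218333.
Recurrence: B ← B·(1+r) − €40.00.
Month 1: interest €18.12; balance after payment €808.12.
Month 2: interest €17.64; balance after payment €785.77.
Closed form: n = −ln(1 − rB₀/P)/ln(1+r) = −ln(0.54696)/ln(1.02183) ≈ 27.936, so the balance reaches zero during payment 28.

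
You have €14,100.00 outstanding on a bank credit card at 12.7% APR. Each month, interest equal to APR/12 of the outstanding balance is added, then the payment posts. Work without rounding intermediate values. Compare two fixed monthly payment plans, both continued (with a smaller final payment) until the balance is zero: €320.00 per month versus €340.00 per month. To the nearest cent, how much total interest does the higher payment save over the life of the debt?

€425.98

Monthly rate r = 12.7%/12 = 1.05833% = 0.0105833.
At €320.00/mo: n = ⌈−ln(1 − rB₀/P)/ln(1+r)⌉ = 60 payments (last €208.25); total interest = total paid − €14,100.00 = €4,988.25.
At €340.00/mo: 55 payments (last €302.27); total interest €4,562.27.
Interest saved = €4,988.25 − €4,562.27 = €425.98.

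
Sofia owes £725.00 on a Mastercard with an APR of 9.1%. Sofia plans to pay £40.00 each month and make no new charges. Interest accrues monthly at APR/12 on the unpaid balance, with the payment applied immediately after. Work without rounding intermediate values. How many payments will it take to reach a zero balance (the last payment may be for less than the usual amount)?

Monthly rate r = 9.1%/12 = 0.758333% = 0.00758333.
Recurrence: B ← B·(1+r) − £40.00.
Month 1: interest £5.50; balance after payment £690.50.
Month 2: interest £5.24; balance after payment £655.73.
Closed form: n = −ln(1 − rB₀/P)/ln(1+r) = −ln(0.86255)/ln(1.00758) ≈ 19.572, so the balance reaches zero during payment 20.

20 payments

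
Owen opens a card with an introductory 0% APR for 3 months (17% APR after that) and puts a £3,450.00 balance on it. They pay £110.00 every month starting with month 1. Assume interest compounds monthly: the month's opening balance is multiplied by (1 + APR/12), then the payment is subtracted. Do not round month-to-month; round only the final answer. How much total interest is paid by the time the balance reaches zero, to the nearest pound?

£898

Promo months 1–3 at r₀ = 0%/12 = 0; months 4+ at r₁ = 17%/12 = 0.0141667.
After month 3 (no interest yet): B = £3,450.00 − 3·£110.00 = £3,120.00.
Then at r₁ with £110.00/mo: n₂ = −ln(1 − r₁·B/P)/ln(1+r₁) ≈ 36.53 → 37 more payments.
Total paid = 39·£110.00 + £58.36 = £4,348.36; interest = £4,348.36 − £3,450.00 = £898.36.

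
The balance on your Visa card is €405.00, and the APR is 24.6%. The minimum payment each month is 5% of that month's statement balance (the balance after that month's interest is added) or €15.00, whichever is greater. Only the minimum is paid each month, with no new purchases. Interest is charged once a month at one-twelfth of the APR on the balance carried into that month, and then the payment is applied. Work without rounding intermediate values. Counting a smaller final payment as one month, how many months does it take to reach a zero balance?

36 months

Monthly rate r = 24.6%/12 = 2.05% = 0.0205.
While 5% of the post-interest balance exceeds €15.00, each month B ← (B·(1+r))·(1 − 0.05), i.e. B shrinks by the factor (1+r)·0.95 = 0.96947.
This holds for months 1–11. Entering month 12 the balance is €287.98; 5% of the post-interest balance is now below €15.00, so the flat €15.00 minimum applies from here.
From month 12 a fixed €15.00 at rate r clears €287.98 in 25 more payments. Total: 11 + 25 = 36 months.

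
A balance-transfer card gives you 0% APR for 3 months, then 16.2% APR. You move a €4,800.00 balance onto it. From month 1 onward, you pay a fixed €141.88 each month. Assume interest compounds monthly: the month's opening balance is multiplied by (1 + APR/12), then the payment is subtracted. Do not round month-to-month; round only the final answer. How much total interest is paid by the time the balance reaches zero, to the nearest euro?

€1,321

Promo months 1–3 at r₀ = 0%/12 = 0; months 4+ at r₁ = 16.2%/12 = 0.0135.
After month 3 (no interest yet): B = €4,800.00 − 3·€141.88 = €4,374.36.
Then at r₁ with €141.88/mo: n₂ = −ln(1 − r₁·B/P)/ln(1+r₁) ≈ 40.14 → 41 more payments.
Total paid = 43·€141.88 + €19.69 = €6,120.53; interest = €6,120.53 − €4,800.00 = €1,320.53.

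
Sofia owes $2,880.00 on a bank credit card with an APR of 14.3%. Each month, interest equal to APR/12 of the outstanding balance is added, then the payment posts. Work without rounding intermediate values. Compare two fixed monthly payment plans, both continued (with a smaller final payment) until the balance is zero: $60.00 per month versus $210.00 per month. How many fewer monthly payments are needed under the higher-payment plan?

Monthly rate r = 14.3%/12 = 1.19167% = 0.0119167.
At $60.00/mo: n = ⌈−ln(1 − rB₀/P)/ln(1+r)⌉ = 72 payments (last $38.32); total interest = total paid − $2,880.00 = $1,418.32.
At $210.00/mo: 16 payments (last $13.37); total interest $283.37.
Payments saved = 72 − 16 = 56.

56 fewer payments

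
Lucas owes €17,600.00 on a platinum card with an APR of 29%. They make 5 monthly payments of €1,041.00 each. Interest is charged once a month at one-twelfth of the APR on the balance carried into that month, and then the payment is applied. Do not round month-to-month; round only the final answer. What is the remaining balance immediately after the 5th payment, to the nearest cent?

€14,369.24

Monthly rate r = 29%/12 = 2.41667% = 0.0241667.
Each month: B ← B·(1+r) − €1,041.00.
Month 1: interest €425.33; balance after payment €16,984.33.
Month 2: interest €410.45; balance after payment €16,353.79.
Month 3: interest €395.22; balance after payment €15,708.00.
Month 4: interest €379.61; balance after payment €15,046.61.
Month 5: interest €363.63; balance after payment €14,369.24.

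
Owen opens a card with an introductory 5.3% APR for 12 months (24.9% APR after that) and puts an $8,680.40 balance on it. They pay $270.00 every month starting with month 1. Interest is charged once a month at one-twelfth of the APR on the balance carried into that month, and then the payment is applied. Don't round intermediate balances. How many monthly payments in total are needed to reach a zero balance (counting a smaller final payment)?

41 months

Promo months 1–12 at r₀ = 5.3%/12 = 0.00441667; months 13+ at r₁ = 24.9%/12 = 0.02075.
After month 12: iterate B ← B·(1+r₀) − $270.00 for 12 months → $5,831.93.
Then at r₁ with $270.00/mo: n₂ = −ln(1 − r₁·B/P)/ln(1+r₁) ≈ 28.95 → 29 more payments.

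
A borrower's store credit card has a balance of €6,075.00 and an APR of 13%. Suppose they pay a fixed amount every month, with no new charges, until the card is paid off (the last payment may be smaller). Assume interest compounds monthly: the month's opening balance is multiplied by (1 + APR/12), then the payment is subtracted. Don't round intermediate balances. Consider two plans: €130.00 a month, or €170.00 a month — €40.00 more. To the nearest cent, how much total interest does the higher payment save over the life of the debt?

€789.86

Monthly rate r = 13%/12 = 1.08333% = 0.0108333.
At €130.00/mo: n = ⌈−ln(1 − rB₀/P)/ln(1+r)⌉ = 66 payments (last €64.68); total interest = total paid − €6,075.00 = €2,439.68.
At €170.00/mo: 46 payments (last €74.82); total interest €1,649.82.
Interest saved = €2,439.68 − €1,649.82 = €789.86.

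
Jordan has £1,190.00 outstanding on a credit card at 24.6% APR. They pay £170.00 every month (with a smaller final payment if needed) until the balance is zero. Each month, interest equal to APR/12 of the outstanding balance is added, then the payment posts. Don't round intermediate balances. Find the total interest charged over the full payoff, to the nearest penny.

£108.07

Monthly rate r = 24.6%/12 = 2.05% = 0.0205.
Payoff takes n = ⌈−ln(1 − rB₀/P)/ln(1+r)⌉ = ⌈7.633⌉ = 8 payments; the last is £108.07.
Total paid = 7·£170.00 + £108.07 = £1,298.07.
Total interest = total paid − principal = £1,298.07 − £1,190.00 = £108.07.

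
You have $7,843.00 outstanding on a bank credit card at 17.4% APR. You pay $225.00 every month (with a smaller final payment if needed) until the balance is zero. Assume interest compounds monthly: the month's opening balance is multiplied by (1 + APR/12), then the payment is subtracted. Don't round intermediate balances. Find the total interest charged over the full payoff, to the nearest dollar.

$3,162

Monthly rate r = 17.4%/12 = 1.45% = 0.0145.
Payoff takes n = ⌈−ln(1 − rB₀/P)/ln(1+r)⌉ = ⌈48.909⌉ = 49 payments; the last is $204.57.
Total paid = 48·$225.00 + $204.57 = $11,004.57.
Total interest = total paid − principal = $11,004.57 − $7,843.00 = $3,161.57.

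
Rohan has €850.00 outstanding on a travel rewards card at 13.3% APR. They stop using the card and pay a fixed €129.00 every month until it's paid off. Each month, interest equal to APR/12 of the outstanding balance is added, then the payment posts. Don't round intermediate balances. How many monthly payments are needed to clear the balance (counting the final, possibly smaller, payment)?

7 payments

Monthly rate r = 13.3%/12 = 1.10833% = 0.0110833.
Recurrence: B ← B·(1+r) − €129.00.
Month 1: interest €9.42; balance after payment €730.42.
Month 2: interest €8.10; balance after payment €609.52.
Closed form: n = −ln(1 − rB₀/P)/ln(1+r) = −ln(0.92697)/ln(1.01108) ≈ 6.880, so the balance reaches zero during payment 7.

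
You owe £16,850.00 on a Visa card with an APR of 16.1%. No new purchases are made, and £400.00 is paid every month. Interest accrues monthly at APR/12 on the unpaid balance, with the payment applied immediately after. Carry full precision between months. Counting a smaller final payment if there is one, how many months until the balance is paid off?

Monthly rate r = 16.1%/12 = 1.34167% = 0.0134167.
Recurrence: B ← B·(1+r) − £400.00.
Month 1: interest £226.07; balance after payment £16,676.07.
Month 2: interest £223.74; balance after payment £16,499.81.
Closed form: n = −ln(1 − rB₀/P)/ln(1+r) = −ln(0.43482)/ln(1.01342) ≈ 62.489, so the balance reaches zero during payment 63.

63 payments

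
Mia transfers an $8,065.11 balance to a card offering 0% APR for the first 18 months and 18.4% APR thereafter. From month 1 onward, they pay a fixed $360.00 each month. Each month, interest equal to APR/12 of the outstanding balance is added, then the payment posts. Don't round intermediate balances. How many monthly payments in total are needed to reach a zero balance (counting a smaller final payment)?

Promo months 1–18 at r₀ = 0%/12 = 0; months 19+ at r₁ = 18.4%/12 = 0.0153333.
After month 18 (no interest yet): B = $8,065.11 − 18·$360.00 = $1,585.11.
Then at r₁ with $360.00/mo: n₂ = −ln(1 − r₁·B/P)/ln(1+r₁) ≈ 4.59 → 5 more payments.

23 months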